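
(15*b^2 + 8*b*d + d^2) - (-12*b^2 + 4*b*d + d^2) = 27*b^2 + 4*b*d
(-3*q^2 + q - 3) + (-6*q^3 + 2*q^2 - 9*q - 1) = -6*q^3 - q^2 - 8*q - 4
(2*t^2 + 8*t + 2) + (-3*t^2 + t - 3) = -t^2 + 9*t - 1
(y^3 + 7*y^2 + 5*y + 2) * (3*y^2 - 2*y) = 3*y^5 + 19*y^4 + y^3 - 4*y^2 - 4*y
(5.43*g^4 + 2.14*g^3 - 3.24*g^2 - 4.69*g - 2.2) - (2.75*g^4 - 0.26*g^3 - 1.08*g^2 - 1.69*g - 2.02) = 2.68*g^4 + 2.4*g^3 - 2.16*g^2 - 3.0*g - 0.18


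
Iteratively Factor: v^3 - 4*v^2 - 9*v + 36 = (v + 3)*(v^2 - 7*v + 12) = (v - 4)*(v + 3)*(v - 3)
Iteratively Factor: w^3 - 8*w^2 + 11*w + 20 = (w - 4)*(w^2 - 4*w - 5) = (w - 4)*(w + 1)*(w - 5)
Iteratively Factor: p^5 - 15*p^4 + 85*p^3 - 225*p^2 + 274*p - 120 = (p - 1)*(p^4 - 14*p^3 + 71*p^2 - 154*p + 120) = (p - 3)*(p - 1)*(p^3 - 11*p^2 + 38*p - 40) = (p - 3)*(p - 2)*(p - 1)*(p^2 - 9*p + 20) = (p - 5)*(p - 3)*(p - 2)*(p - 1)*(p - 4)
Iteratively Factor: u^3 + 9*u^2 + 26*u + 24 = (u + 2)*(u^2 + 7*u + 12) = (u + 2)*(u + 4)*(u + 3)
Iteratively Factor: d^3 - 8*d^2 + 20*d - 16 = (d - 4)*(d^2 - 4*d + 4) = (d - 4)*(d - 2)*(d - 2)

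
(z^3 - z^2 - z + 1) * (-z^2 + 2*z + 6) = -z^5 + 3*z^4 + 5*z^3 - 9*z^2 - 4*z + 6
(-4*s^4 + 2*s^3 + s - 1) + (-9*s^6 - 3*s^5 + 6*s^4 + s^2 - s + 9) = -9*s^6 - 3*s^5 + 2*s^4 + 2*s^3 + s^2 + 8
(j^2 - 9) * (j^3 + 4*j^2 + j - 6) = j^5 + 4*j^4 - 8*j^3 - 42*j^2 - 9*j + 54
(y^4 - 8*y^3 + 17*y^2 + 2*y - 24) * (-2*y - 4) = -2*y^5 + 12*y^4 - 2*y^3 - 72*y^2 + 40*y + 96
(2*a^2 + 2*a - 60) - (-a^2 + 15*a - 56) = 3*a^2 - 13*a - 4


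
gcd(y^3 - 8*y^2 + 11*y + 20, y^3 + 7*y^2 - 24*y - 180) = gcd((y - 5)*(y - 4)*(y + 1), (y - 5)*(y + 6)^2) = y - 5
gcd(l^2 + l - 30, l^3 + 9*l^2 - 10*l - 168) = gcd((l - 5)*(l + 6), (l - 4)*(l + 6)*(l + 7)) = l + 6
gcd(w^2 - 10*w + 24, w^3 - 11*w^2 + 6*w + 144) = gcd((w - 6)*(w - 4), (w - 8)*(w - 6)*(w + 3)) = w - 6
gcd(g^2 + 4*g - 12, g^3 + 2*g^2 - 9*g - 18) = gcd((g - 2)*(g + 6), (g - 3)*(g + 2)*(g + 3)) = 1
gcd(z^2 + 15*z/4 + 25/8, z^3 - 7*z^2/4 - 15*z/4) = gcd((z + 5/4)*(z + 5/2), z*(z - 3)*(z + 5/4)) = z + 5/4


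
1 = 1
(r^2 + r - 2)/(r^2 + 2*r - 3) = (r + 2)/(r + 3)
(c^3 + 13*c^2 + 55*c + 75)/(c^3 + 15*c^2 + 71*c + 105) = (c + 5)/(c + 7)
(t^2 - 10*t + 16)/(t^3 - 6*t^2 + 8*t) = (t - 8)/(t*(t - 4))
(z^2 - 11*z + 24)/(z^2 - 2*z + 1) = (z^2 - 11*z + 24)/(z^2 - 2*z + 1)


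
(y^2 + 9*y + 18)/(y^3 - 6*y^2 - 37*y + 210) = (y + 3)/(y^2 - 12*y + 35)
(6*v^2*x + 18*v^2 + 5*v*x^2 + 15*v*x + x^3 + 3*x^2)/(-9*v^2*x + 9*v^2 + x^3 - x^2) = (2*v*x + 6*v + x^2 + 3*x)/(-3*v*x + 3*v + x^2 - x)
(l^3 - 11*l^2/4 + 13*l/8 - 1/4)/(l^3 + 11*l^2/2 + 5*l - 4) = (4*l^2 - 9*l + 2)/(4*(l^2 + 6*l + 8))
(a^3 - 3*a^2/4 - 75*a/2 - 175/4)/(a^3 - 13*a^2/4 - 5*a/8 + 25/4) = 2*(a^2 - 2*a - 35)/(2*a^2 - 9*a + 10)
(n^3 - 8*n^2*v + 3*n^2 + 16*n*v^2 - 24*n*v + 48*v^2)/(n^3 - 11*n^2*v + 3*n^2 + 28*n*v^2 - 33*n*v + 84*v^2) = (-n + 4*v)/(-n + 7*v)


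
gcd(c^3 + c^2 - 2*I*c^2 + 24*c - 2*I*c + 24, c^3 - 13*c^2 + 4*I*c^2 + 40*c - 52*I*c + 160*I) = c + 4*I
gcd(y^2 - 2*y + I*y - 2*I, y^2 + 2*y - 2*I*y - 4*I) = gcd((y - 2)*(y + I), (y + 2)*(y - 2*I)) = 1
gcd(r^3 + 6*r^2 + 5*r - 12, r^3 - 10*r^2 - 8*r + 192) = r + 4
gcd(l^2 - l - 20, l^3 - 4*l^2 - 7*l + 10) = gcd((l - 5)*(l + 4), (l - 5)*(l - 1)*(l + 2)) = l - 5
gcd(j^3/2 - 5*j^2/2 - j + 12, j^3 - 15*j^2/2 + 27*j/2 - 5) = 1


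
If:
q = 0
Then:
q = 0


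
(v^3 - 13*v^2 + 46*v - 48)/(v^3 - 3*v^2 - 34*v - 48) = (v^2 - 5*v + 6)/(v^2 + 5*v + 6)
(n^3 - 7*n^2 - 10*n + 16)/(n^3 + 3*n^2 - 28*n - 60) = (n^2 - 9*n + 8)/(n^2 + n - 30)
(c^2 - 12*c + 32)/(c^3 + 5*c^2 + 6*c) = (c^2 - 12*c + 32)/(c*(c^2 + 5*c + 6))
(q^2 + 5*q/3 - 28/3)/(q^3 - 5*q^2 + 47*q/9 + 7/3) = 3*(q + 4)/(3*q^2 - 8*q - 3)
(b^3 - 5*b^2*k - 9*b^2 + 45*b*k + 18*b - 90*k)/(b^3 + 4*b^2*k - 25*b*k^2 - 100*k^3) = (b^2 - 9*b + 18)/(b^2 + 9*b*k + 20*k^2)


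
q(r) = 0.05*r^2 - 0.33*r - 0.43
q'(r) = 0.1*r - 0.33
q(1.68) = -0.84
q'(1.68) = -0.16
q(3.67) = -0.97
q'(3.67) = 0.04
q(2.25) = -0.92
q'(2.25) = -0.10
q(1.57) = -0.82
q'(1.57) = -0.17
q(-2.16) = 0.52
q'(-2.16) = -0.55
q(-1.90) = 0.38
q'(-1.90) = -0.52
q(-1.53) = 0.19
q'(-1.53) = -0.48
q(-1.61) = 0.23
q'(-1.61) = -0.49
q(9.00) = 0.65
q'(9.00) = 0.57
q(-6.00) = 3.35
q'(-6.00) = -0.93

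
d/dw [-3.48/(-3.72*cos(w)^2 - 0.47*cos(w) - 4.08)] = (25.8912*cos(w) + 1.6356)*sin(w)/(3.72*cos(w)^2 + 0.47*cos(w) + 4.08)^2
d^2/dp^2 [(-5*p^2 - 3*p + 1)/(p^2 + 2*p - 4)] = 2*(7*p^3 - 57*p^2 - 30*p - 96)/(p^6 + 6*p^5 - 40*p^3 + 96*p - 64)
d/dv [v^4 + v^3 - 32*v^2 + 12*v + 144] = 4*v^3 + 3*v^2 - 64*v + 12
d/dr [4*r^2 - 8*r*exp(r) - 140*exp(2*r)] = -8*r*exp(r) + 8*r - 280*exp(2*r) - 8*exp(r)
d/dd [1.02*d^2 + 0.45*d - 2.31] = 2.04*d + 0.45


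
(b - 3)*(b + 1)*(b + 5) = b^3 + 3*b^2 - 13*b - 15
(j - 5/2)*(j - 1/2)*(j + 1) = j^3 - 2*j^2 - 7*j/4 + 5/4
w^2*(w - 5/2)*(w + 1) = w^4 - 3*w^3/2 - 5*w^2/2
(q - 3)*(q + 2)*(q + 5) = q^3 + 4*q^2 - 11*q - 30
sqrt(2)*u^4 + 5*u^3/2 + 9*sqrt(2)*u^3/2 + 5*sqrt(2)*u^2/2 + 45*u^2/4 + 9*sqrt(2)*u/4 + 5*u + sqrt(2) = (u + 1/2)*(u + 4)*(u + sqrt(2))*(sqrt(2)*u + 1/2)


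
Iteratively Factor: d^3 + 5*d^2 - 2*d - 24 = (d + 3)*(d^2 + 2*d - 8) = (d - 2)*(d + 3)*(d + 4)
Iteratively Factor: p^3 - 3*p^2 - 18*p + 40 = (p - 2)*(p^2 - p - 20) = (p - 5)*(p - 2)*(p + 4)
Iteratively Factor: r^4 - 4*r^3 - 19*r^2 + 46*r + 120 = (r + 2)*(r^3 - 6*r^2 - 7*r + 60) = (r - 4)*(r + 2)*(r^2 - 2*r - 15) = (r - 5)*(r - 4)*(r + 2)*(r + 3)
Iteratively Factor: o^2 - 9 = (o + 3)*(o - 3)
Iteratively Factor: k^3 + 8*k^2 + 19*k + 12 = (k + 3)*(k^2 + 5*k + 4) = (k + 3)*(k + 4)*(k + 1)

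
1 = 1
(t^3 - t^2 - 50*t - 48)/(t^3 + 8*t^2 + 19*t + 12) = (t^2 - 2*t - 48)/(t^2 + 7*t + 12)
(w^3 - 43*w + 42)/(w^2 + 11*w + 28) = (w^2 - 7*w + 6)/(w + 4)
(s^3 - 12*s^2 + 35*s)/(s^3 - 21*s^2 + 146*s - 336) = s*(s - 5)/(s^2 - 14*s + 48)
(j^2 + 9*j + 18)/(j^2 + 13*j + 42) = (j + 3)/(j + 7)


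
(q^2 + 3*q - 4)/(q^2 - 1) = (q + 4)/(q + 1)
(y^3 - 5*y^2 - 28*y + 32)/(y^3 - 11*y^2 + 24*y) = (y^2 + 3*y - 4)/(y*(y - 3))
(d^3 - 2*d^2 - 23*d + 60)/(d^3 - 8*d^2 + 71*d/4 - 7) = 4*(d^2 + 2*d - 15)/(4*d^2 - 16*d + 7)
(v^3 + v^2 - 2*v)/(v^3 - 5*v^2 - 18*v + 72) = v*(v^2 + v - 2)/(v^3 - 5*v^2 - 18*v + 72)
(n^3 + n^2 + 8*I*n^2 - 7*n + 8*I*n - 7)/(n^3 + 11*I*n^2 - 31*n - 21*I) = (n + 1)/(n + 3*I)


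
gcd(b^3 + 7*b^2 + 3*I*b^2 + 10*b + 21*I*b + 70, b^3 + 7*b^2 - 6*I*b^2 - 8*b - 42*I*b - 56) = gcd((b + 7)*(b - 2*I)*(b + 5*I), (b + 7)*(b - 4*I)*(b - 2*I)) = b^2 + b*(7 - 2*I) - 14*I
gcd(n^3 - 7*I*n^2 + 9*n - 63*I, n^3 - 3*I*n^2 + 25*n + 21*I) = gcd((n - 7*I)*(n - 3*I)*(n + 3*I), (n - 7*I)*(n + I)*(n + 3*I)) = n^2 - 4*I*n + 21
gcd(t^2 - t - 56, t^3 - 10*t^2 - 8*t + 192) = t - 8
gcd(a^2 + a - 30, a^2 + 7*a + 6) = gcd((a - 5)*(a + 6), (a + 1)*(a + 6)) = a + 6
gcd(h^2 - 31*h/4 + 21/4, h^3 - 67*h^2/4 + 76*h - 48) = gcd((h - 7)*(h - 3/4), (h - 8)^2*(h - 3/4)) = h - 3/4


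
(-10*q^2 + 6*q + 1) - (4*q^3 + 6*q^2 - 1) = -4*q^3 - 16*q^2 + 6*q + 2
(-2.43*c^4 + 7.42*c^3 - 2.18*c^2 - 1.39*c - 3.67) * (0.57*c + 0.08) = -1.3851*c^5 + 4.035*c^4 - 0.649*c^3 - 0.9667*c^2 - 2.2031*c - 0.2936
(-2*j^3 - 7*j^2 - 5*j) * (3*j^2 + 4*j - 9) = -6*j^5 - 29*j^4 - 25*j^3 + 43*j^2 + 45*j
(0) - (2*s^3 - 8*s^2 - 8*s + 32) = -2*s^3 + 8*s^2 + 8*s - 32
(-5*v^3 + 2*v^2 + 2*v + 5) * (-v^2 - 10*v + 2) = 5*v^5 + 48*v^4 - 32*v^3 - 21*v^2 - 46*v + 10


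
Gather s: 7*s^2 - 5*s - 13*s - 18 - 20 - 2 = 7*s^2 - 18*s - 40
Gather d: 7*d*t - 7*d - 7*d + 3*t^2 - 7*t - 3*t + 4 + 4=d*(7*t - 14) + 3*t^2 - 10*t + 8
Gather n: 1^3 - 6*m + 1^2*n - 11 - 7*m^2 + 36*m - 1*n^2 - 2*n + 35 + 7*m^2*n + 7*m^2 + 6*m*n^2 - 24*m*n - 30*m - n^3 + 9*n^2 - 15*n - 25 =-n^3 + n^2*(6*m + 8) + n*(7*m^2 - 24*m - 16)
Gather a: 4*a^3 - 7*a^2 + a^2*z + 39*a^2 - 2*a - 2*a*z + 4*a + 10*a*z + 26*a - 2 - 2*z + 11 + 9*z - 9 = 4*a^3 + a^2*(z + 32) + a*(8*z + 28) + 7*z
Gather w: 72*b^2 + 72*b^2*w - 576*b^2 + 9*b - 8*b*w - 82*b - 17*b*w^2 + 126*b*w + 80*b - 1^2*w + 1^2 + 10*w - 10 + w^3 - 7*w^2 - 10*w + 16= -504*b^2 + 7*b + w^3 + w^2*(-17*b - 7) + w*(72*b^2 + 118*b - 1) + 7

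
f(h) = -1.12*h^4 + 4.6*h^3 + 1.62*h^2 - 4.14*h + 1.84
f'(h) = -4.48*h^3 + 13.8*h^2 + 3.24*h - 4.14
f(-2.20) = -56.43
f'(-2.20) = 103.23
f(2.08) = 20.67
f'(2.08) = 21.99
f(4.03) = 17.12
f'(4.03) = -60.18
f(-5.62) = -1857.53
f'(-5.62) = 1208.74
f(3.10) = 38.18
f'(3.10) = 5.06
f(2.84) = 35.66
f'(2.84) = 13.75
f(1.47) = 8.64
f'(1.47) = 16.21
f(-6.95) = -4048.48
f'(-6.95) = 2143.86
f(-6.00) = -2360.12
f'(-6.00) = 1440.90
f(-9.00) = -10531.40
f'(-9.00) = 4350.42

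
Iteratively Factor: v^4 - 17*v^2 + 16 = (v - 1)*(v^3 + v^2 - 16*v - 16) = (v - 1)*(v + 4)*(v^2 - 3*v - 4) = (v - 4)*(v - 1)*(v + 4)*(v + 1)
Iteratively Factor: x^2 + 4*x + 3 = (x + 1)*(x + 3)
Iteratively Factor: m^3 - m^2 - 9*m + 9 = (m - 1)*(m^2 - 9) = (m - 1)*(m + 3)*(m - 3)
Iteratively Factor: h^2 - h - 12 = (h + 3)*(h - 4)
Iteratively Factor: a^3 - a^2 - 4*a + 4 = (a - 2)*(a^2 + a - 2) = (a - 2)*(a - 1)*(a + 2)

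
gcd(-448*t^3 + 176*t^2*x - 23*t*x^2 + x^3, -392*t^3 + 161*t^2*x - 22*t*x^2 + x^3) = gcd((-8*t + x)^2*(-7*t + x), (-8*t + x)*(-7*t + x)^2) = 56*t^2 - 15*t*x + x^2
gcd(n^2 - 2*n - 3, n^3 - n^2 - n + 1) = n + 1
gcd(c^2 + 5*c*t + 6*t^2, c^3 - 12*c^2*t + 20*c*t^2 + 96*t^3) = c + 2*t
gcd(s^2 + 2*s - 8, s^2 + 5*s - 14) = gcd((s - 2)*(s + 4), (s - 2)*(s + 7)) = s - 2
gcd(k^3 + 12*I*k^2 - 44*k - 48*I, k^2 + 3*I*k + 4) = k + 4*I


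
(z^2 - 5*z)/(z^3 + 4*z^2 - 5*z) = (z - 5)/(z^2 + 4*z - 5)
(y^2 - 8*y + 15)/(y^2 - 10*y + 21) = (y - 5)/(y - 7)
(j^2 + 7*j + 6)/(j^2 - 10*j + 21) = (j^2 + 7*j + 6)/(j^2 - 10*j + 21)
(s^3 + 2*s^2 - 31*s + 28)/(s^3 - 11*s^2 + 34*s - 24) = (s + 7)/(s - 6)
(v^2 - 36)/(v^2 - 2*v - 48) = (v - 6)/(v - 8)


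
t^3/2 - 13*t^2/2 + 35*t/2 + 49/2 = (t/2 + 1/2)*(t - 7)^2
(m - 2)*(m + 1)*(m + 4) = m^3 + 3*m^2 - 6*m - 8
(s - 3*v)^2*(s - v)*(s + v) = s^4 - 6*s^3*v + 8*s^2*v^2 + 6*s*v^3 - 9*v^4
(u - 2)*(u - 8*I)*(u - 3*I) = u^3 - 2*u^2 - 11*I*u^2 - 24*u + 22*I*u + 48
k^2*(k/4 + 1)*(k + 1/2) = k^4/4 + 9*k^3/8 + k^2/2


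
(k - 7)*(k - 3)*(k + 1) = k^3 - 9*k^2 + 11*k + 21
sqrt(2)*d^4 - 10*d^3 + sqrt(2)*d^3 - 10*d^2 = d^2*(d - 5*sqrt(2))*(sqrt(2)*d + sqrt(2))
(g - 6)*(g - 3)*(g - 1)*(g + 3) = g^4 - 7*g^3 - 3*g^2 + 63*g - 54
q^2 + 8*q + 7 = (q + 1)*(q + 7)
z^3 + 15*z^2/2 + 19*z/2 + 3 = (z + 1/2)*(z + 1)*(z + 6)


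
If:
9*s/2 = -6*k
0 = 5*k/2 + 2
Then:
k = -4/5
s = 16/15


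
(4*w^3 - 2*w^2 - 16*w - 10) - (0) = 4*w^3 - 2*w^2 - 16*w - 10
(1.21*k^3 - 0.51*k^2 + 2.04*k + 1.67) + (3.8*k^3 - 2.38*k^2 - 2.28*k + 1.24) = 5.01*k^3 - 2.89*k^2 - 0.24*k + 2.91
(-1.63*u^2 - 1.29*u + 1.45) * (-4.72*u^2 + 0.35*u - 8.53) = 7.6936*u^4 + 5.5183*u^3 + 6.6084*u^2 + 11.5112*u - 12.3685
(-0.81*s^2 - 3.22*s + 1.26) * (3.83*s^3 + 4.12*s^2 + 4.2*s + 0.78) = -3.1023*s^5 - 15.6698*s^4 - 11.8426*s^3 - 8.9646*s^2 + 2.7804*s + 0.9828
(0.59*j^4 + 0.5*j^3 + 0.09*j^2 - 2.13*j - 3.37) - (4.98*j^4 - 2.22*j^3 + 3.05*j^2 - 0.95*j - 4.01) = -4.39*j^4 + 2.72*j^3 - 2.96*j^2 - 1.18*j + 0.64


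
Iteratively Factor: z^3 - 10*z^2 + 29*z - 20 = (z - 1)*(z^2 - 9*z + 20) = (z - 4)*(z - 1)*(z - 5)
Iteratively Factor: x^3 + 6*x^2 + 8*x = (x)*(x^2 + 6*x + 8) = x*(x + 4)*(x + 2)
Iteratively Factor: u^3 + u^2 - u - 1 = (u + 1)*(u^2 - 1) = (u - 1)*(u + 1)*(u + 1)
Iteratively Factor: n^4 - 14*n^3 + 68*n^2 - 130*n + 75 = (n - 3)*(n^3 - 11*n^2 + 35*n - 25) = (n - 3)*(n - 1)*(n^2 - 10*n + 25) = (n - 5)*(n - 3)*(n - 1)*(n - 5)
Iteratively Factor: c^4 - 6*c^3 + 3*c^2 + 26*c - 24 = (c - 4)*(c^3 - 2*c^2 - 5*c + 6) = (c - 4)*(c - 1)*(c^2 - c - 6) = (c - 4)*(c - 3)*(c - 1)*(c + 2)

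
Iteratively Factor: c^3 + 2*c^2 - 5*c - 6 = (c + 3)*(c^2 - c - 2) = (c - 2)*(c + 3)*(c + 1)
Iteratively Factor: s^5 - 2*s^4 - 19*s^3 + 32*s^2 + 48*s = (s - 4)*(s^4 + 2*s^3 - 11*s^2 - 12*s) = (s - 4)*(s - 3)*(s^3 + 5*s^2 + 4*s) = (s - 4)*(s - 3)*(s + 1)*(s^2 + 4*s) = (s - 4)*(s - 3)*(s + 1)*(s + 4)*(s)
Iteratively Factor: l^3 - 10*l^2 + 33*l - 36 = (l - 3)*(l^2 - 7*l + 12) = (l - 4)*(l - 3)*(l - 3)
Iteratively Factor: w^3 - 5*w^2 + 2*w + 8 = (w + 1)*(w^2 - 6*w + 8) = (w - 2)*(w + 1)*(w - 4)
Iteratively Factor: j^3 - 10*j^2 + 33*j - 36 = (j - 4)*(j^2 - 6*j + 9) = (j - 4)*(j - 3)*(j - 3)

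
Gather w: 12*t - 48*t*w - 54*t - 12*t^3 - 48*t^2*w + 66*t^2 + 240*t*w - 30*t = -12*t^3 + 66*t^2 - 72*t + w*(-48*t^2 + 192*t)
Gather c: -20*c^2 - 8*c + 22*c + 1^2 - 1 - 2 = -20*c^2 + 14*c - 2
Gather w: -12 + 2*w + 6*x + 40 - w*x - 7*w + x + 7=w*(-x - 5) + 7*x + 35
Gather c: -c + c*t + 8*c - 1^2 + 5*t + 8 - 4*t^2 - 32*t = c*(t + 7) - 4*t^2 - 27*t + 7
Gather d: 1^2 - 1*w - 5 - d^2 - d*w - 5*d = -d^2 + d*(-w - 5) - w - 4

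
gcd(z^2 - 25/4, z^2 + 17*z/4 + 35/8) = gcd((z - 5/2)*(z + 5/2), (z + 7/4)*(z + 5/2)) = z + 5/2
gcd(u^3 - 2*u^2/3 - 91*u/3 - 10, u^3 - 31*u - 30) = u^2 - u - 30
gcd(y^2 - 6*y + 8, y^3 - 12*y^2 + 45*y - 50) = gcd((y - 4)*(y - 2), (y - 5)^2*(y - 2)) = y - 2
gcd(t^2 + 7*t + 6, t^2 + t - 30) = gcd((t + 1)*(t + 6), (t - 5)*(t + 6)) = t + 6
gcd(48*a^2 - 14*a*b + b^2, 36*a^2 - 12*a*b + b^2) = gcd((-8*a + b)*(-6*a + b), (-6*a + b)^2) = 6*a - b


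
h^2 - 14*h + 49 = (h - 7)^2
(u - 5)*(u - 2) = u^2 - 7*u + 10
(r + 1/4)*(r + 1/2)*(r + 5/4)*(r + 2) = r^4 + 4*r^3 + 81*r^2/16 + 73*r/32 + 5/16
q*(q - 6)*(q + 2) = q^3 - 4*q^2 - 12*q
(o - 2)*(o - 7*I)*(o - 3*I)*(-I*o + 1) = -I*o^4 - 9*o^3 + 2*I*o^3 + 18*o^2 + 11*I*o^2 - 21*o - 22*I*o + 42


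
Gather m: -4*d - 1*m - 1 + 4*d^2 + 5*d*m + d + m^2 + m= 4*d^2 + 5*d*m - 3*d + m^2 - 1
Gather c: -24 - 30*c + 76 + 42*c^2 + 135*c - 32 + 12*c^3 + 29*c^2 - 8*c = 12*c^3 + 71*c^2 + 97*c + 20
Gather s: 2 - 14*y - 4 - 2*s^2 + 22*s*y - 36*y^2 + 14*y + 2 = -2*s^2 + 22*s*y - 36*y^2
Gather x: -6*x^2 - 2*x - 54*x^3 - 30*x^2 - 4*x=-54*x^3 - 36*x^2 - 6*x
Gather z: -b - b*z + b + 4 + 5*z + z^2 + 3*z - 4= z^2 + z*(8 - b)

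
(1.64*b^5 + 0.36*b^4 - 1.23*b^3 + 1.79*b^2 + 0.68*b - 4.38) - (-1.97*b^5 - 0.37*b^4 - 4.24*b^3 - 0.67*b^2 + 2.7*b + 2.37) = 3.61*b^5 + 0.73*b^4 + 3.01*b^3 + 2.46*b^2 - 2.02*b - 6.75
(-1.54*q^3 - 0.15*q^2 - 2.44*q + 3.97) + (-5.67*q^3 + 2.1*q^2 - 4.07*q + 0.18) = -7.21*q^3 + 1.95*q^2 - 6.51*q + 4.15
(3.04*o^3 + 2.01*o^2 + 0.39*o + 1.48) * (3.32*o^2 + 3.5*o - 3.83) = 10.0928*o^5 + 17.3132*o^4 - 3.3134*o^3 - 1.4197*o^2 + 3.6863*o - 5.6684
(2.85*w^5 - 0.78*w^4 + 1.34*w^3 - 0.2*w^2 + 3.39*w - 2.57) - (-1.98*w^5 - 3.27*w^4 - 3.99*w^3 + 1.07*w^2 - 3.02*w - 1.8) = 4.83*w^5 + 2.49*w^4 + 5.33*w^3 - 1.27*w^2 + 6.41*w - 0.77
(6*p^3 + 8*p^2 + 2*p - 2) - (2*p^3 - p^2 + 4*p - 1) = 4*p^3 + 9*p^2 - 2*p - 1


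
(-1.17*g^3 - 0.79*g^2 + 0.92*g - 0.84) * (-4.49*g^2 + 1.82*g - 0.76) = 5.2533*g^5 + 1.4177*g^4 - 4.6794*g^3 + 6.0464*g^2 - 2.228*g + 0.6384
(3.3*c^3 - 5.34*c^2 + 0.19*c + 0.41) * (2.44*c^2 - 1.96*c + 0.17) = 8.052*c^5 - 19.4976*c^4 + 11.491*c^3 - 0.2798*c^2 - 0.7713*c + 0.0697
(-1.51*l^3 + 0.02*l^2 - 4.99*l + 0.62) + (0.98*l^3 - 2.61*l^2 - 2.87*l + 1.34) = -0.53*l^3 - 2.59*l^2 - 7.86*l + 1.96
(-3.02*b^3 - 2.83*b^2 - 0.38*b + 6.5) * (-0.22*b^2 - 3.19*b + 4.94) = 0.6644*b^5 + 10.2564*b^4 - 5.8075*b^3 - 14.198*b^2 - 22.6122*b + 32.11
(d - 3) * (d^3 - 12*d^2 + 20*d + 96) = d^4 - 15*d^3 + 56*d^2 + 36*d - 288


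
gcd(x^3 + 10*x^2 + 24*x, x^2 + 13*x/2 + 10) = x + 4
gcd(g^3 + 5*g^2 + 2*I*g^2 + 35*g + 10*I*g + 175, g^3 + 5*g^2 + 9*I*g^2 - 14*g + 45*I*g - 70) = g^2 + g*(5 + 7*I) + 35*I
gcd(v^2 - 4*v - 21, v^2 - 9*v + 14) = v - 7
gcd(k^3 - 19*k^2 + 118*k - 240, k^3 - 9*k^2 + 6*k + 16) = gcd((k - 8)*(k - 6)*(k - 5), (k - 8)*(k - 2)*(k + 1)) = k - 8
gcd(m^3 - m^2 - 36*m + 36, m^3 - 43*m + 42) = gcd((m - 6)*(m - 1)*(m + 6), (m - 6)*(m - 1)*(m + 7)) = m^2 - 7*m + 6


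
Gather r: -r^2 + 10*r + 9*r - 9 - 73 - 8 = -r^2 + 19*r - 90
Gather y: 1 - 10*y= 1 - 10*y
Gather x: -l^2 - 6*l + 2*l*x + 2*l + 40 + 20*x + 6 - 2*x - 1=-l^2 - 4*l + x*(2*l + 18) + 45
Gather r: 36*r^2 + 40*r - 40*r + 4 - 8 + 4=36*r^2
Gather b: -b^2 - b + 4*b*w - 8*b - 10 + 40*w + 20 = -b^2 + b*(4*w - 9) + 40*w + 10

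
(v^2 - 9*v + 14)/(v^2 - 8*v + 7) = (v - 2)/(v - 1)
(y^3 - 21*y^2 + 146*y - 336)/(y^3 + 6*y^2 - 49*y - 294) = (y^2 - 14*y + 48)/(y^2 + 13*y + 42)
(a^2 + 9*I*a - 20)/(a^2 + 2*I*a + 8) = (a + 5*I)/(a - 2*I)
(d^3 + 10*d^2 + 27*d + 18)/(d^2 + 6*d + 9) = (d^2 + 7*d + 6)/(d + 3)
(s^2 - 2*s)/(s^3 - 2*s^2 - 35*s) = (2 - s)/(-s^2 + 2*s + 35)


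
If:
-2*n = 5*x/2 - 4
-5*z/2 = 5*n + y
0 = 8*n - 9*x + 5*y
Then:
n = -125*z/98 - 72/49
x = 50*z/49 + 136/49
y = 190*z/49 + 360/49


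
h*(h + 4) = h^2 + 4*h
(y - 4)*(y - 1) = y^2 - 5*y + 4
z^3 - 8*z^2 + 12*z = z*(z - 6)*(z - 2)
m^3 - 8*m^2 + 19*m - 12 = (m - 4)*(m - 3)*(m - 1)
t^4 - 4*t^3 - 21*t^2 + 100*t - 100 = (t - 5)*(t - 2)^2*(t + 5)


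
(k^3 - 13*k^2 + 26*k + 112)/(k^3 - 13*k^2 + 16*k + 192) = (k^2 - 5*k - 14)/(k^2 - 5*k - 24)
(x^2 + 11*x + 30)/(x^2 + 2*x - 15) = (x + 6)/(x - 3)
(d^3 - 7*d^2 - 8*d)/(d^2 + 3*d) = (d^2 - 7*d - 8)/(d + 3)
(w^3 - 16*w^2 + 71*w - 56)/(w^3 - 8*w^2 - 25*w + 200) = (w^2 - 8*w + 7)/(w^2 - 25)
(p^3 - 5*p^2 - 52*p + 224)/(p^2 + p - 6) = (p^3 - 5*p^2 - 52*p + 224)/(p^2 + p - 6)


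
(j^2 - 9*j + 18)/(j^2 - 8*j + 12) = (j - 3)/(j - 2)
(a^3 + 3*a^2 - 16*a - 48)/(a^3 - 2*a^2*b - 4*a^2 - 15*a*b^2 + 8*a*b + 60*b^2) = (a^2 + 7*a + 12)/(a^2 - 2*a*b - 15*b^2)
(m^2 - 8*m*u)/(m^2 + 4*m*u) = (m - 8*u)/(m + 4*u)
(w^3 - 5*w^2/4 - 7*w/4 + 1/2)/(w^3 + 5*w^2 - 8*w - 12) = (w - 1/4)/(w + 6)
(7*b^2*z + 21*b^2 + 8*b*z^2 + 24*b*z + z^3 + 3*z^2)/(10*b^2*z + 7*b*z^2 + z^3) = (7*b^2*z + 21*b^2 + 8*b*z^2 + 24*b*z + z^3 + 3*z^2)/(z*(10*b^2 + 7*b*z + z^2))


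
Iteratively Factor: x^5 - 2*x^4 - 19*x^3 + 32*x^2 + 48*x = (x - 4)*(x^4 + 2*x^3 - 11*x^2 - 12*x) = (x - 4)*(x + 4)*(x^3 - 2*x^2 - 3*x) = x*(x - 4)*(x + 4)*(x^2 - 2*x - 3) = x*(x - 4)*(x - 3)*(x + 4)*(x + 1)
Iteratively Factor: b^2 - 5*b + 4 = (b - 1)*(b - 4)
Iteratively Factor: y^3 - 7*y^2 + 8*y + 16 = (y + 1)*(y^2 - 8*y + 16) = (y - 4)*(y + 1)*(y - 4)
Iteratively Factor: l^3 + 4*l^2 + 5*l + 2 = (l + 2)*(l^2 + 2*l + 1) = (l + 1)*(l + 2)*(l + 1)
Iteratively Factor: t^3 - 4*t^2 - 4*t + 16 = (t - 2)*(t^2 - 2*t - 8) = (t - 2)*(t + 2)*(t - 4)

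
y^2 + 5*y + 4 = (y + 1)*(y + 4)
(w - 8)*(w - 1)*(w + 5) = w^3 - 4*w^2 - 37*w + 40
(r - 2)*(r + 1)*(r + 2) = r^3 + r^2 - 4*r - 4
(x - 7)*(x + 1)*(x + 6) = x^3 - 43*x - 42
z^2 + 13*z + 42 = (z + 6)*(z + 7)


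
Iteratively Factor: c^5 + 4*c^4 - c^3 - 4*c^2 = (c)*(c^4 + 4*c^3 - c^2 - 4*c) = c^2*(c^3 + 4*c^2 - c - 4) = c^2*(c + 1)*(c^2 + 3*c - 4) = c^2*(c - 1)*(c + 1)*(c + 4)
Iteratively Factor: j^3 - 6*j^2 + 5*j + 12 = (j - 4)*(j^2 - 2*j - 3) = (j - 4)*(j + 1)*(j - 3)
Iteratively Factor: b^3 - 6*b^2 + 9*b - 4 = (b - 1)*(b^2 - 5*b + 4) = (b - 4)*(b - 1)*(b - 1)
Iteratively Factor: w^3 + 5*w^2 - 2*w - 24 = (w + 3)*(w^2 + 2*w - 8) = (w + 3)*(w + 4)*(w - 2)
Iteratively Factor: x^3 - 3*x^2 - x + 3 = (x + 1)*(x^2 - 4*x + 3) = (x - 1)*(x + 1)*(x - 3)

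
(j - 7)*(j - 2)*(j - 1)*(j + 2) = j^4 - 8*j^3 + 3*j^2 + 32*j - 28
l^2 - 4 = (l - 2)*(l + 2)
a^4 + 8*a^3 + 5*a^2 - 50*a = a*(a - 2)*(a + 5)^2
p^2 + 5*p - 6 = (p - 1)*(p + 6)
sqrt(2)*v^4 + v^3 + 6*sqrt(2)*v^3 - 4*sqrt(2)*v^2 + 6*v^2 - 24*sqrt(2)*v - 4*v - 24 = (v - 2)*(v + 2)*(v + 6)*(sqrt(2)*v + 1)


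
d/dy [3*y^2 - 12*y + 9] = 6*y - 12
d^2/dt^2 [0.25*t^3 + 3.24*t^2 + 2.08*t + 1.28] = 1.5*t + 6.48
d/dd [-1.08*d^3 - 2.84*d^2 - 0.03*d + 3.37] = -3.24*d^2 - 5.68*d - 0.03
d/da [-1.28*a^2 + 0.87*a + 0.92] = 0.87 - 2.56*a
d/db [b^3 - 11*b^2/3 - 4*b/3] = 3*b^2 - 22*b/3 - 4/3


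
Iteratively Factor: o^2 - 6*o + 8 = (o - 2)*(o - 4)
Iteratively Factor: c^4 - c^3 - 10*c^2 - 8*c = (c + 2)*(c^3 - 3*c^2 - 4*c) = c*(c + 2)*(c^2 - 3*c - 4) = c*(c + 1)*(c + 2)*(c - 4)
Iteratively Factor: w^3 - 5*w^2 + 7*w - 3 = (w - 1)*(w^2 - 4*w + 3) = (w - 1)^2*(w - 3)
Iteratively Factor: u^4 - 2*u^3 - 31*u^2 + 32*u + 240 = (u + 4)*(u^3 - 6*u^2 - 7*u + 60) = (u - 5)*(u + 4)*(u^2 - u - 12) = (u - 5)*(u - 4)*(u + 4)*(u + 3)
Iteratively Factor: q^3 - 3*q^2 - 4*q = (q)*(q^2 - 3*q - 4) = q*(q + 1)*(q - 4)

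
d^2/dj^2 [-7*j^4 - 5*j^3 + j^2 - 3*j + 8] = -84*j^2 - 30*j + 2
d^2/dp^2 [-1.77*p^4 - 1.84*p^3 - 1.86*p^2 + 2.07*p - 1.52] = -21.24*p^2 - 11.04*p - 3.72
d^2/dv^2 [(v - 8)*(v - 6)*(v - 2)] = 6*v - 32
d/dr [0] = 0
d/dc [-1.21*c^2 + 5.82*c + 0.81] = 5.82 - 2.42*c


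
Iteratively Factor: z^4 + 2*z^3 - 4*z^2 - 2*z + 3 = (z - 1)*(z^3 + 3*z^2 - z - 3) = (z - 1)*(z + 3)*(z^2 - 1) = (z - 1)^2*(z + 3)*(z + 1)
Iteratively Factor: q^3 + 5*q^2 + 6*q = (q + 2)*(q^2 + 3*q) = q*(q + 2)*(q + 3)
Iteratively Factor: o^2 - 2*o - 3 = (o + 1)*(o - 3)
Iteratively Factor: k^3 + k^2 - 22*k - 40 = (k + 2)*(k^2 - k - 20) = (k + 2)*(k + 4)*(k - 5)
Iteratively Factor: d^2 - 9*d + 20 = (d - 5)*(d - 4)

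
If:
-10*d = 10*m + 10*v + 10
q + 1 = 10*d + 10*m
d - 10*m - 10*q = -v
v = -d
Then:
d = 6/5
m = -1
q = 1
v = -6/5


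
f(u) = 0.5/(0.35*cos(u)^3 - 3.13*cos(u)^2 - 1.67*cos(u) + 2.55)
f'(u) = 0.5*(1.05*sin(u)*cos(u)^2 - 6.26*sin(u)*cos(u) - 1.67*sin(u))/(0.35*cos(u)^3 - 3.13*cos(u)^2 - 1.67*cos(u) + 2.55)^2 = (0.525*cos(u)^2 - 3.13*cos(u) - 0.835)*sin(u)/(0.35*cos(u)^3 - 3.13*cos(u)^2 - 1.67*cos(u) + 2.55)^2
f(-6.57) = -0.31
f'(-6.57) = 0.36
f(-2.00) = 0.19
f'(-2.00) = -0.07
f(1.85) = 0.18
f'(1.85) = 0.01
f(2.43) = 0.27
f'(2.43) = 0.34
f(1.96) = 0.18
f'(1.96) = 0.05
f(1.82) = 0.18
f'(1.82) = -0.00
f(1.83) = 0.18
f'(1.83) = 0.00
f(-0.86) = 2.22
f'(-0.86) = 39.63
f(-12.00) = -0.57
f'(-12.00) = -2.16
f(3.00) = 0.63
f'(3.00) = 0.62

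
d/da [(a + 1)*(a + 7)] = 2*a + 8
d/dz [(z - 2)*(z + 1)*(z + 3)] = 3*z^2 + 4*z - 5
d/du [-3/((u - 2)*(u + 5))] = 3*(2*u + 3)/((u - 2)^2*(u + 5)^2)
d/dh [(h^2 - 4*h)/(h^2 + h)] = 5/(h^2 + 2*h + 1)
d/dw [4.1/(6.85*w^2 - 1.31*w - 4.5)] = (5.371 - 56.17*w)/(-6.85*w^2 + 1.31*w + 4.5)^2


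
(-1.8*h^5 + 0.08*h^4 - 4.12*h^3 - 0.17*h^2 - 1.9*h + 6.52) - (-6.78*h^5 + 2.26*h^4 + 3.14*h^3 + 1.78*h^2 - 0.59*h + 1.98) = 4.98*h^5 - 2.18*h^4 - 7.26*h^3 - 1.95*h^2 - 1.31*h + 4.54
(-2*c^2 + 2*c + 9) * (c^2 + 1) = -2*c^4 + 2*c^3 + 7*c^2 + 2*c + 9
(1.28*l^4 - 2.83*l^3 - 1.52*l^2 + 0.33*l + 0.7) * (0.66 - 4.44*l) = -5.6832*l^5 + 13.41*l^4 + 4.881*l^3 - 2.4684*l^2 - 2.8902*l + 0.462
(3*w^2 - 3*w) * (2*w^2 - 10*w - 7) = 6*w^4 - 36*w^3 + 9*w^2 + 21*w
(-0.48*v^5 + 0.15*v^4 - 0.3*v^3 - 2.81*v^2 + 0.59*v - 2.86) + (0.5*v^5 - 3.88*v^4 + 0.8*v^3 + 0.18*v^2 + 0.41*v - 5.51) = 0.02*v^5 - 3.73*v^4 + 0.5*v^3 - 2.63*v^2 + 1.0*v - 8.37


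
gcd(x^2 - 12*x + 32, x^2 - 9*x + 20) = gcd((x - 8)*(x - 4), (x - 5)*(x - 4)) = x - 4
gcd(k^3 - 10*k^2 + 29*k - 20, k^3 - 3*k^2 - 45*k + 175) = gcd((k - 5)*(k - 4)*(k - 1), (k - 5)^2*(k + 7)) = k - 5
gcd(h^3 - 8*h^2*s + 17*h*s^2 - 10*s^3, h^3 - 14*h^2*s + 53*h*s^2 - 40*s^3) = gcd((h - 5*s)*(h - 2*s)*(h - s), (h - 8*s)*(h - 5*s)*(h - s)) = h^2 - 6*h*s + 5*s^2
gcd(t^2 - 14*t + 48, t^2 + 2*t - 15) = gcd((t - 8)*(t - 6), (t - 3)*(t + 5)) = 1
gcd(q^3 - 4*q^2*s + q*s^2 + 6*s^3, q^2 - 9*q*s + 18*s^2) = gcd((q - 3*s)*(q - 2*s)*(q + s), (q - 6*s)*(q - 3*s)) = q - 3*s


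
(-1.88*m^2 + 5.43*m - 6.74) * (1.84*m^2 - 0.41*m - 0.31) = -3.4592*m^4 + 10.762*m^3 - 14.0451*m^2 + 1.0801*m + 2.0894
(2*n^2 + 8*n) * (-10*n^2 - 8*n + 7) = -20*n^4 - 96*n^3 - 50*n^2 + 56*n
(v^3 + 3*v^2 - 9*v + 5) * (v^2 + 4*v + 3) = v^5 + 7*v^4 + 6*v^3 - 22*v^2 - 7*v + 15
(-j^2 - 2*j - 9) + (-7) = -j^2 - 2*j - 16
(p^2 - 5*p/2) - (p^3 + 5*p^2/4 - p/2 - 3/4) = -p^3 - p^2/4 - 2*p + 3/4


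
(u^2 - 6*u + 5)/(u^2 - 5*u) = (u - 1)/u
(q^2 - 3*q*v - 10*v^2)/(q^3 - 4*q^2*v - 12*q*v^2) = (q - 5*v)/(q*(q - 6*v))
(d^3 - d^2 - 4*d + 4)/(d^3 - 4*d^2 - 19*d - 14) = (d^2 - 3*d + 2)/(d^2 - 6*d - 7)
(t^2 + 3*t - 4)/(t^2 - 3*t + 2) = (t + 4)/(t - 2)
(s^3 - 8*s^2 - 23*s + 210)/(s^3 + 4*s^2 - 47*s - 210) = (s - 6)/(s + 6)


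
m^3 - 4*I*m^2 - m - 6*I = (m - 3*I)*(m - 2*I)*(m + I)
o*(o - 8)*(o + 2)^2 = o^4 - 4*o^3 - 28*o^2 - 32*o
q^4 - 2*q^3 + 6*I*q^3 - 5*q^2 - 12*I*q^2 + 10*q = q*(q - 2)*(q + I)*(q + 5*I)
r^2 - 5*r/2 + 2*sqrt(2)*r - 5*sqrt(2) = (r - 5/2)*(r + 2*sqrt(2))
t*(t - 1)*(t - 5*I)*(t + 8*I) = t^4 - t^3 + 3*I*t^3 + 40*t^2 - 3*I*t^2 - 40*t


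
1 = 1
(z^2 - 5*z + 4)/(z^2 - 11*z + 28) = (z - 1)/(z - 7)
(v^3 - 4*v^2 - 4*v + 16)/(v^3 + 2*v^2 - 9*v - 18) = (v^2 - 6*v + 8)/(v^2 - 9)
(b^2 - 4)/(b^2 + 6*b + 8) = (b - 2)/(b + 4)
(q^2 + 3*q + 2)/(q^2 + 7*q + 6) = (q + 2)/(q + 6)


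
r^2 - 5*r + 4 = (r - 4)*(r - 1)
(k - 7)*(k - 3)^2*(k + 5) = k^4 - 8*k^3 - 14*k^2 + 192*k - 315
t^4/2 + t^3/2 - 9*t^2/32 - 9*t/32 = t*(t/2 + 1/2)*(t - 3/4)*(t + 3/4)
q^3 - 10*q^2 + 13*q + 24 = (q - 8)*(q - 3)*(q + 1)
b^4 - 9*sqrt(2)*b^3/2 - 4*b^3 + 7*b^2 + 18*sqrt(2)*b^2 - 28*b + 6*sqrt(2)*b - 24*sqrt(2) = (b - 4)*(b - 3*sqrt(2))*(b - 2*sqrt(2))*(b + sqrt(2)/2)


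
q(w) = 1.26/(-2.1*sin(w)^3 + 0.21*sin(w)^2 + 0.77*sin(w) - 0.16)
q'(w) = 1.26*(6.3*sin(w)^2*cos(w) - 0.42*sin(w)*cos(w) - 0.77*cos(w))/(-2.1*sin(w)^3 + 0.21*sin(w)^2 + 0.77*sin(w) - 0.16)^2 = (7.938*sin(w)^2 - 0.5292*sin(w) - 0.9702)*cos(w)/(2.1*sin(w)^3 - 0.21*sin(w)^2 - 0.77*sin(w) + 0.16)^2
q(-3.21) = -11.77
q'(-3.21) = 84.37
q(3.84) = -125.90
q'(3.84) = -20277.79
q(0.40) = 26.42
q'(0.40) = 11.14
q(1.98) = -1.40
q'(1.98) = -2.58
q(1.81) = -1.11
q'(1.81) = -1.10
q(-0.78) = 9.49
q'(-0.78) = 134.13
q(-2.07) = 1.69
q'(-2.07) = -4.82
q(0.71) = -8.37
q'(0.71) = 68.92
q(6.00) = -4.03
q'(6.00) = -1.99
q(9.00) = 27.39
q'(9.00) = -68.83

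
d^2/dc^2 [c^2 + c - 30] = 2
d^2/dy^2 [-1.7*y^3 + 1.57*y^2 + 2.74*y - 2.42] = 3.14 - 10.2*y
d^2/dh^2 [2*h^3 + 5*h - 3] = 12*h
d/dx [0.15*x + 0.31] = 0.150000000000000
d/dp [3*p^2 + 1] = 6*p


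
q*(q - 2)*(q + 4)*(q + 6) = q^4 + 8*q^3 + 4*q^2 - 48*q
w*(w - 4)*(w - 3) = w^3 - 7*w^2 + 12*w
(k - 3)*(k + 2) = k^2 - k - 6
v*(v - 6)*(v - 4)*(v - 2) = v^4 - 12*v^3 + 44*v^2 - 48*v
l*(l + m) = l^2 + l*m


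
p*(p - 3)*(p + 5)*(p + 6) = p^4 + 8*p^3 - 3*p^2 - 90*p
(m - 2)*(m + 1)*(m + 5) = m^3 + 4*m^2 - 7*m - 10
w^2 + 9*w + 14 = (w + 2)*(w + 7)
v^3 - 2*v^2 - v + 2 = (v - 2)*(v - 1)*(v + 1)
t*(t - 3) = t^2 - 3*t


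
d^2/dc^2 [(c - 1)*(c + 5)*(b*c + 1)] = 6*b*c + 8*b + 2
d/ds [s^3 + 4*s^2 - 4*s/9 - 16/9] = 3*s^2 + 8*s - 4/9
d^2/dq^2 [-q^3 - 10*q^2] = -6*q - 20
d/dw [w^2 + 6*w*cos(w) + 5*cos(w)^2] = -6*w*sin(w) + 2*w - 5*sin(2*w) + 6*cos(w)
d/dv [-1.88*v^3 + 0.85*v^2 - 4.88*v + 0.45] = -5.64*v^2 + 1.7*v - 4.88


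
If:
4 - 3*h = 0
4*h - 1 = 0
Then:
No Solution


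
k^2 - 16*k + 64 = (k - 8)^2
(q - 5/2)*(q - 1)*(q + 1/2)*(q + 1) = q^4 - 2*q^3 - 9*q^2/4 + 2*q + 5/4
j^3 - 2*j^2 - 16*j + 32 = (j - 4)*(j - 2)*(j + 4)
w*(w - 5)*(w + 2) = w^3 - 3*w^2 - 10*w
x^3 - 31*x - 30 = (x - 6)*(x + 1)*(x + 5)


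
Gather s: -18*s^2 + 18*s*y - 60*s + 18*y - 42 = -18*s^2 + s*(18*y - 60) + 18*y - 42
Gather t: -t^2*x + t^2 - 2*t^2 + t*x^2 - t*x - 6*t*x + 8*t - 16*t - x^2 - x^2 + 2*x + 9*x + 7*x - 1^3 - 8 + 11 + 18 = t^2*(-x - 1) + t*(x^2 - 7*x - 8) - 2*x^2 + 18*x + 20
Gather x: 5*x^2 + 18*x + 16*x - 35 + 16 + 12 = 5*x^2 + 34*x - 7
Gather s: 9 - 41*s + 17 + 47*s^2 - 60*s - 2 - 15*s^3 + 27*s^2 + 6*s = -15*s^3 + 74*s^2 - 95*s + 24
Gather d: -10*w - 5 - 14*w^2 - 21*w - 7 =-14*w^2 - 31*w - 12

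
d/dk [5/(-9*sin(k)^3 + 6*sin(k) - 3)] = 5*(9*sin(k)^2 - 2)*cos(k)/(3*(3*sin(k)^3 - 2*sin(k) + 1)^2)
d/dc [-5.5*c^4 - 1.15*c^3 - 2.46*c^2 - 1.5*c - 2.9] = -22.0*c^3 - 3.45*c^2 - 4.92*c - 1.5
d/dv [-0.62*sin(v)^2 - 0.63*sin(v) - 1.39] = -(1.24*sin(v) + 0.63)*cos(v)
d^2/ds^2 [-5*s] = 0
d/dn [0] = 0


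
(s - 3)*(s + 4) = s^2 + s - 12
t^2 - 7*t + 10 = (t - 5)*(t - 2)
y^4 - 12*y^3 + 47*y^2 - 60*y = y*(y - 5)*(y - 4)*(y - 3)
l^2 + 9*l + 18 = (l + 3)*(l + 6)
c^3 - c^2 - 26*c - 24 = (c - 6)*(c + 1)*(c + 4)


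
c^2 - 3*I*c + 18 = (c - 6*I)*(c + 3*I)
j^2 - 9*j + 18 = (j - 6)*(j - 3)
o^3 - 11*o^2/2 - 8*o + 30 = (o - 6)*(o - 2)*(o + 5/2)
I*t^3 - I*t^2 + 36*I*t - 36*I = (t - 6*I)*(t + 6*I)*(I*t - I)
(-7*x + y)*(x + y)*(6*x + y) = -42*x^3 - 43*x^2*y + y^3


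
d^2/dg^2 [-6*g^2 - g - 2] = -12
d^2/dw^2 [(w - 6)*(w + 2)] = 2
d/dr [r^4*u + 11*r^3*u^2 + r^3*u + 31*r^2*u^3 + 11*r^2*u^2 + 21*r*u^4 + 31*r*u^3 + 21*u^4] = u*(4*r^3 + 33*r^2*u + 3*r^2 + 62*r*u^2 + 22*r*u + 21*u^3 + 31*u^2)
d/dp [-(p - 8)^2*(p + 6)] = (-3*p - 4)*(p - 8)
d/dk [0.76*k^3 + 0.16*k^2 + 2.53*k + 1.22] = 2.28*k^2 + 0.32*k + 2.53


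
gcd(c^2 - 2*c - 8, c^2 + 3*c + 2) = c + 2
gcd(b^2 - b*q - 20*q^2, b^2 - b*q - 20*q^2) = -b^2 + b*q + 20*q^2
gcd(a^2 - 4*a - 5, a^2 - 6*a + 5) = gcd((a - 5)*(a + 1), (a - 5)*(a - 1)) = a - 5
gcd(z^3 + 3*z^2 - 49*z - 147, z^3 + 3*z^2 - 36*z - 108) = z + 3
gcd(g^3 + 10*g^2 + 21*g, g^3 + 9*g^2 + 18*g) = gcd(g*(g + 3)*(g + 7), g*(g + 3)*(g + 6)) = g^2 + 3*g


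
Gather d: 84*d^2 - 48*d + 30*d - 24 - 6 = 84*d^2 - 18*d - 30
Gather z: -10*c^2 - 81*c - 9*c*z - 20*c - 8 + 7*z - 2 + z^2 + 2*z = -10*c^2 - 101*c + z^2 + z*(9 - 9*c) - 10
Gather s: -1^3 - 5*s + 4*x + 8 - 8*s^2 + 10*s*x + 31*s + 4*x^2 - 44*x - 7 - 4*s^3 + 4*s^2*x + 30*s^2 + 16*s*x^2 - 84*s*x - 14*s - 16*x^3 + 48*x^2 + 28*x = -4*s^3 + s^2*(4*x + 22) + s*(16*x^2 - 74*x + 12) - 16*x^3 + 52*x^2 - 12*x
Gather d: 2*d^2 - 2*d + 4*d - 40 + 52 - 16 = 2*d^2 + 2*d - 4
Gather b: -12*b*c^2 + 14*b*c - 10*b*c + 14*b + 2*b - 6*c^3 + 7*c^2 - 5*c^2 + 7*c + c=b*(-12*c^2 + 4*c + 16) - 6*c^3 + 2*c^2 + 8*c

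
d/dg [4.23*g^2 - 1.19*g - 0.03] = 8.46*g - 1.19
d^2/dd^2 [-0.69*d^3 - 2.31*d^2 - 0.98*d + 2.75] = -4.14*d - 4.62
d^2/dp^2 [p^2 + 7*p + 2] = 2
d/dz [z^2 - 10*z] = 2*z - 10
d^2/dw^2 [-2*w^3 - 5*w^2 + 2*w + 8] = -12*w - 10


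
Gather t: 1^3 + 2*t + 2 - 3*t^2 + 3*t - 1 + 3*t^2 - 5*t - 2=0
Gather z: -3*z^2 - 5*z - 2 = -3*z^2 - 5*z - 2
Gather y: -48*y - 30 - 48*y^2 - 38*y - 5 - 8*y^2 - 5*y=-56*y^2 - 91*y - 35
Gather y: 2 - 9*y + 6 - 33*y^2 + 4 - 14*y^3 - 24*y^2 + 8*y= -14*y^3 - 57*y^2 - y + 12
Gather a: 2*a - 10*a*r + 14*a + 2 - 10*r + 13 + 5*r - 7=a*(16 - 10*r) - 5*r + 8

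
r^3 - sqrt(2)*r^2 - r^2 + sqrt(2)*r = r*(r - 1)*(r - sqrt(2))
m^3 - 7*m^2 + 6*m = m*(m - 6)*(m - 1)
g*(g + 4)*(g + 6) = g^3 + 10*g^2 + 24*g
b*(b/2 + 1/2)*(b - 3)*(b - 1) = b^4/2 - 3*b^3/2 - b^2/2 + 3*b/2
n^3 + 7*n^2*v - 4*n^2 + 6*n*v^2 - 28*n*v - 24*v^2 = (n - 4)*(n + v)*(n + 6*v)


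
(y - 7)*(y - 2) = y^2 - 9*y + 14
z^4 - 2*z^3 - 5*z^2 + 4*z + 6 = (z - 3)*(z + 1)*(z - sqrt(2))*(z + sqrt(2))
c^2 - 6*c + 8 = (c - 4)*(c - 2)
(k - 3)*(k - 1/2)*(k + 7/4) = k^3 - 7*k^2/4 - 37*k/8 + 21/8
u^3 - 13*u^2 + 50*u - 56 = (u - 7)*(u - 4)*(u - 2)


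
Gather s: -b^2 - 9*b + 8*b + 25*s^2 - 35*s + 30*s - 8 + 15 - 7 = -b^2 - b + 25*s^2 - 5*s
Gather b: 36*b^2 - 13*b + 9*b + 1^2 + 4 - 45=36*b^2 - 4*b - 40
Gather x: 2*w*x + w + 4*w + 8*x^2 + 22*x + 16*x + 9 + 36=5*w + 8*x^2 + x*(2*w + 38) + 45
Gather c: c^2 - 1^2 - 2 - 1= c^2 - 4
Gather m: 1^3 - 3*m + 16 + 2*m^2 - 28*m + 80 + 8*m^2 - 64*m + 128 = 10*m^2 - 95*m + 225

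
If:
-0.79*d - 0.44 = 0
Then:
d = -0.56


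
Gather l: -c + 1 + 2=3 - c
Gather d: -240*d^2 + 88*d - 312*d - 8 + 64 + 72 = -240*d^2 - 224*d + 128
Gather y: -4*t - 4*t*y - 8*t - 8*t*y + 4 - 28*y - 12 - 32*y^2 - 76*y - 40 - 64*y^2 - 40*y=-12*t - 96*y^2 + y*(-12*t - 144) - 48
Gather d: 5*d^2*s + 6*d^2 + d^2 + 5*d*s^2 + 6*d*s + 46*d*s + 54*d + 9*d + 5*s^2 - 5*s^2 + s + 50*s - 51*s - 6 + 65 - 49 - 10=d^2*(5*s + 7) + d*(5*s^2 + 52*s + 63)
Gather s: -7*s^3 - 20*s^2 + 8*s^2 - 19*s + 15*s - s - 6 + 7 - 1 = -7*s^3 - 12*s^2 - 5*s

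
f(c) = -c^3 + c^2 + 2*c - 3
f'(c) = -3*c^2 + 2*c + 2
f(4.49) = -64.38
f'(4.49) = -49.50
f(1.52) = -1.16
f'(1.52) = -1.89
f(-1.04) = -2.87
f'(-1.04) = -3.32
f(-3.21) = 33.96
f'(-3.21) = -35.33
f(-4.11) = 75.10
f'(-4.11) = -56.90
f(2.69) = -9.85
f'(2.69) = -14.33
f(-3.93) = 65.28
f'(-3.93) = -52.19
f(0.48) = -1.92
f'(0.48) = 2.27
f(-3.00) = 27.00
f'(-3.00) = -31.00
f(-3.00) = 27.00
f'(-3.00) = -31.00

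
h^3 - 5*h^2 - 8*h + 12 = (h - 6)*(h - 1)*(h + 2)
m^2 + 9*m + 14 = (m + 2)*(m + 7)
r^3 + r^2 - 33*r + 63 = (r - 3)^2*(r + 7)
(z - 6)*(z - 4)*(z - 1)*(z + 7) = z^4 - 4*z^3 - 43*z^2 + 214*z - 168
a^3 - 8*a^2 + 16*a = a*(a - 4)^2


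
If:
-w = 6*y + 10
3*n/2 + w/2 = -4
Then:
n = 2*y + 2/3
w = -6*y - 10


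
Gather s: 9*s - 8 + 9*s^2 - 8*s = 9*s^2 + s - 8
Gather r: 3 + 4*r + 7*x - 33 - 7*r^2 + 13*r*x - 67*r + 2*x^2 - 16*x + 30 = -7*r^2 + r*(13*x - 63) + 2*x^2 - 9*x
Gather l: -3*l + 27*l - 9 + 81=24*l + 72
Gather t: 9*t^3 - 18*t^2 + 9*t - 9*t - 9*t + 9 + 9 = 9*t^3 - 18*t^2 - 9*t + 18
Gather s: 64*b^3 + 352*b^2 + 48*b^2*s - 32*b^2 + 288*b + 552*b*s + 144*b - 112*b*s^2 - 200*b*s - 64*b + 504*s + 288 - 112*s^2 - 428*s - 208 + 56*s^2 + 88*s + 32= 64*b^3 + 320*b^2 + 368*b + s^2*(-112*b - 56) + s*(48*b^2 + 352*b + 164) + 112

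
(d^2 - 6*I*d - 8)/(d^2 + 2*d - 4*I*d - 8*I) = (d - 2*I)/(d + 2)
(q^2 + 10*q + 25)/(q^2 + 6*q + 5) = (q + 5)/(q + 1)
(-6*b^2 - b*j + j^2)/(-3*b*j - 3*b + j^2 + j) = (2*b + j)/(j + 1)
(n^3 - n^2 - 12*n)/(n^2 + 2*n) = (n^2 - n - 12)/(n + 2)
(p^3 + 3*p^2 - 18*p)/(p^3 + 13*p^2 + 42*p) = (p - 3)/(p + 7)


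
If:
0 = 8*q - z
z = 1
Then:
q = 1/8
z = 1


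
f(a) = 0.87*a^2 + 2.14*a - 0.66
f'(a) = 1.74*a + 2.14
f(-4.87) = 9.55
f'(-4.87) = -6.33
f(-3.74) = 3.51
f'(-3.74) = -4.37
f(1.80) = 6.01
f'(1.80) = 5.27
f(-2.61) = -0.32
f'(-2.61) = -2.40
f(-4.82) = 9.24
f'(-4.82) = -6.25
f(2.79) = 12.08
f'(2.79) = 6.99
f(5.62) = 38.85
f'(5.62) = 11.92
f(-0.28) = -1.19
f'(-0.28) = 1.65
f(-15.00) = 162.99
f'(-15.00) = -23.96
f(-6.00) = 17.82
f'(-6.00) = -8.30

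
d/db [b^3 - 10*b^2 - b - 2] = 3*b^2 - 20*b - 1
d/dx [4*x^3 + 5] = 12*x^2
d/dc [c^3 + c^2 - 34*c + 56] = 3*c^2 + 2*c - 34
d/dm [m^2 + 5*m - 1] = 2*m + 5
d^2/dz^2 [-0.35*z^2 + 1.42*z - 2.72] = -0.700000000000000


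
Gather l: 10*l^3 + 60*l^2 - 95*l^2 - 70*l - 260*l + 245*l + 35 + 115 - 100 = 10*l^3 - 35*l^2 - 85*l + 50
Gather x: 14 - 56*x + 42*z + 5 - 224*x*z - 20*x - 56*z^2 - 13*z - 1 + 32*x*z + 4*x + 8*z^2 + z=x*(-192*z - 72) - 48*z^2 + 30*z + 18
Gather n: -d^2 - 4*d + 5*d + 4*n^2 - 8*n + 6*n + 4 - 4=-d^2 + d + 4*n^2 - 2*n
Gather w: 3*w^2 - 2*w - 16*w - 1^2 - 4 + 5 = 3*w^2 - 18*w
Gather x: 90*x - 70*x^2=-70*x^2 + 90*x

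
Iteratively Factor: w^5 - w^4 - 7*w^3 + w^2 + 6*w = (w - 3)*(w^4 + 2*w^3 - w^2 - 2*w) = (w - 3)*(w + 2)*(w^3 - w) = (w - 3)*(w - 1)*(w + 2)*(w^2 + w) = (w - 3)*(w - 1)*(w + 1)*(w + 2)*(w)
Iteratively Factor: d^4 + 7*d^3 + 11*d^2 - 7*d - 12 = (d + 1)*(d^3 + 6*d^2 + 5*d - 12) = (d + 1)*(d + 4)*(d^2 + 2*d - 3) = (d - 1)*(d + 1)*(d + 4)*(d + 3)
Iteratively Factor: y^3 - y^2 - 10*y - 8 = (y - 4)*(y^2 + 3*y + 2) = (y - 4)*(y + 1)*(y + 2)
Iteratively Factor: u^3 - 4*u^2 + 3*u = (u - 3)*(u^2 - u) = u*(u - 3)*(u - 1)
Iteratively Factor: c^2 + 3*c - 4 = (c - 1)*(c + 4)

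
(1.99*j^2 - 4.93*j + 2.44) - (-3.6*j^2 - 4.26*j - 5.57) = 5.59*j^2 - 0.67*j + 8.01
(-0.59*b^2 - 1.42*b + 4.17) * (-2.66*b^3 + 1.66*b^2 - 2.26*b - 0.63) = 1.5694*b^5 + 2.7978*b^4 - 12.116*b^3 + 10.5031*b^2 - 8.5296*b - 2.6271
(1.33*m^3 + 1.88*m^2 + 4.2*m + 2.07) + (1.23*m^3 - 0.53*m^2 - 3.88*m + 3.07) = 2.56*m^3 + 1.35*m^2 + 0.32*m + 5.14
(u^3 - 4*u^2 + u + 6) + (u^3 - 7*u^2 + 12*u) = 2*u^3 - 11*u^2 + 13*u + 6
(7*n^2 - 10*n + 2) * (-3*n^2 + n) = -21*n^4 + 37*n^3 - 16*n^2 + 2*n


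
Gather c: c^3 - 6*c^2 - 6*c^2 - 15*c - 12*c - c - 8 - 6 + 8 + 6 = c^3 - 12*c^2 - 28*c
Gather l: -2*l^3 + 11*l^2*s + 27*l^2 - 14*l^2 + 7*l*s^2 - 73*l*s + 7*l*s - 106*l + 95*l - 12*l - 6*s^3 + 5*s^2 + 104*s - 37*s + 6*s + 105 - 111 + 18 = -2*l^3 + l^2*(11*s + 13) + l*(7*s^2 - 66*s - 23) - 6*s^3 + 5*s^2 + 73*s + 12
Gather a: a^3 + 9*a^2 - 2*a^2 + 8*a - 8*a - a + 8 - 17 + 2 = a^3 + 7*a^2 - a - 7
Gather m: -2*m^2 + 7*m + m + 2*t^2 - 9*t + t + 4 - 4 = -2*m^2 + 8*m + 2*t^2 - 8*t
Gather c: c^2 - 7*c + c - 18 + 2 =c^2 - 6*c - 16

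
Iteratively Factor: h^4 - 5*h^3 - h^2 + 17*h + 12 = (h + 1)*(h^3 - 6*h^2 + 5*h + 12) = (h - 3)*(h + 1)*(h^2 - 3*h - 4) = (h - 4)*(h - 3)*(h + 1)*(h + 1)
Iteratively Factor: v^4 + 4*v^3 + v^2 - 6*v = (v - 1)*(v^3 + 5*v^2 + 6*v) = (v - 1)*(v + 2)*(v^2 + 3*v) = (v - 1)*(v + 2)*(v + 3)*(v)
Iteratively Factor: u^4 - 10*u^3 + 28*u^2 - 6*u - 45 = (u + 1)*(u^3 - 11*u^2 + 39*u - 45) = (u - 5)*(u + 1)*(u^2 - 6*u + 9) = (u - 5)*(u - 3)*(u + 1)*(u - 3)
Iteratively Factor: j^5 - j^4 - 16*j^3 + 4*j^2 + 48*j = (j - 2)*(j^4 + j^3 - 14*j^2 - 24*j) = (j - 2)*(j + 2)*(j^3 - j^2 - 12*j) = (j - 4)*(j - 2)*(j + 2)*(j^2 + 3*j) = j*(j - 4)*(j - 2)*(j + 2)*(j + 3)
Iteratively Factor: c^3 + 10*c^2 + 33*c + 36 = (c + 3)*(c^2 + 7*c + 12) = (c + 3)^2*(c + 4)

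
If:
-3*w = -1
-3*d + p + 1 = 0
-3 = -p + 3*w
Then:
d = 5/3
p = 4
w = 1/3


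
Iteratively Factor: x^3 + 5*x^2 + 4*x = (x)*(x^2 + 5*x + 4) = x*(x + 1)*(x + 4)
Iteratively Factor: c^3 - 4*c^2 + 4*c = (c - 2)*(c^2 - 2*c) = (c - 2)^2*(c)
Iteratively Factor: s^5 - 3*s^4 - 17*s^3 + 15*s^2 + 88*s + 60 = (s + 2)*(s^4 - 5*s^3 - 7*s^2 + 29*s + 30) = (s + 2)^2*(s^3 - 7*s^2 + 7*s + 15) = (s - 5)*(s + 2)^2*(s^2 - 2*s - 3) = (s - 5)*(s + 1)*(s + 2)^2*(s - 3)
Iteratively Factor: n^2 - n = (n - 1)*(n)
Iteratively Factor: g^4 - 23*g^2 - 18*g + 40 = (g - 1)*(g^3 + g^2 - 22*g - 40) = (g - 5)*(g - 1)*(g^2 + 6*g + 8) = (g - 5)*(g - 1)*(g + 4)*(g + 2)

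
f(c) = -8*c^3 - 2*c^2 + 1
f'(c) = -24*c^2 - 4*c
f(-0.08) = 0.99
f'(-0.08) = 0.17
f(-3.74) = 391.53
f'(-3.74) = -320.74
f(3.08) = -251.72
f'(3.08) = -239.99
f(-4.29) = 595.82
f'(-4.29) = -424.54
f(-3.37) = 284.47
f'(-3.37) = -259.09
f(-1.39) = 18.62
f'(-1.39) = -40.81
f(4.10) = -583.99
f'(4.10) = -419.84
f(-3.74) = 391.53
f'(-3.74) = -320.74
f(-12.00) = 13537.00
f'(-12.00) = -3408.00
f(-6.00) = 1657.00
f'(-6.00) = -840.00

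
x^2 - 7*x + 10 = (x - 5)*(x - 2)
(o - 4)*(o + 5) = o^2 + o - 20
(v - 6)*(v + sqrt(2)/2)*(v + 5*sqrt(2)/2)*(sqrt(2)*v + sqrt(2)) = sqrt(2)*v^4 - 5*sqrt(2)*v^3 + 6*v^3 - 30*v^2 - 7*sqrt(2)*v^2/2 - 36*v - 25*sqrt(2)*v/2 - 15*sqrt(2)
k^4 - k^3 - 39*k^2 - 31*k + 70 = (k - 7)*(k - 1)*(k + 2)*(k + 5)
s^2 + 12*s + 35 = (s + 5)*(s + 7)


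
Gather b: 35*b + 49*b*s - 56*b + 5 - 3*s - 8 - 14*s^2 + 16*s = b*(49*s - 21) - 14*s^2 + 13*s - 3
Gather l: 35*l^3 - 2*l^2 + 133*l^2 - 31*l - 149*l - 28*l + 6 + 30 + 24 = 35*l^3 + 131*l^2 - 208*l + 60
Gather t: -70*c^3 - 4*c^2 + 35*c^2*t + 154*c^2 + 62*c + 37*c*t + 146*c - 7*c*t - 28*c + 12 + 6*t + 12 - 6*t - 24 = -70*c^3 + 150*c^2 + 180*c + t*(35*c^2 + 30*c)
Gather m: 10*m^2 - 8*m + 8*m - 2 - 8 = 10*m^2 - 10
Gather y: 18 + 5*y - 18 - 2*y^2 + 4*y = -2*y^2 + 9*y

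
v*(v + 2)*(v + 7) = v^3 + 9*v^2 + 14*v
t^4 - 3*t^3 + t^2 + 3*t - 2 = (t - 2)*(t - 1)^2*(t + 1)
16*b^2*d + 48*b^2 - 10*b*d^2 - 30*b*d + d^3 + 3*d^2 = (-8*b + d)*(-2*b + d)*(d + 3)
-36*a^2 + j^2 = (-6*a + j)*(6*a + j)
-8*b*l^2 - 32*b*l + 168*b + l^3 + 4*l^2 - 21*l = (-8*b + l)*(l - 3)*(l + 7)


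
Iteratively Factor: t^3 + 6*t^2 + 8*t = (t)*(t^2 + 6*t + 8) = t*(t + 4)*(t + 2)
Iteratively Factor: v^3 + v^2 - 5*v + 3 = (v - 1)*(v^2 + 2*v - 3) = (v - 1)*(v + 3)*(v - 1)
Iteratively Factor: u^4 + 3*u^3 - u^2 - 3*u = (u + 3)*(u^3 - u) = u*(u + 3)*(u^2 - 1) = u*(u + 1)*(u + 3)*(u - 1)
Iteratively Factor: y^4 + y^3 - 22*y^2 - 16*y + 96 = (y + 3)*(y^3 - 2*y^2 - 16*y + 32) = (y + 3)*(y + 4)*(y^2 - 6*y + 8) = (y - 2)*(y + 3)*(y + 4)*(y - 4)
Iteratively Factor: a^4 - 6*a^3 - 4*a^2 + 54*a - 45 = (a - 5)*(a^3 - a^2 - 9*a + 9) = (a - 5)*(a + 3)*(a^2 - 4*a + 3) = (a - 5)*(a - 3)*(a + 3)*(a - 1)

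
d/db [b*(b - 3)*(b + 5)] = 3*b^2 + 4*b - 15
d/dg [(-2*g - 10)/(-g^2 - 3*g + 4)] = 2*(-g^2 - 10*g - 19)/(g^4 + 6*g^3 + g^2 - 24*g + 16)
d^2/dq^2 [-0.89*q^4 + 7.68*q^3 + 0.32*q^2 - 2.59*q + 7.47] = -10.68*q^2 + 46.08*q + 0.64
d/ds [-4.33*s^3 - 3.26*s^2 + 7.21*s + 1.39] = -12.99*s^2 - 6.52*s + 7.21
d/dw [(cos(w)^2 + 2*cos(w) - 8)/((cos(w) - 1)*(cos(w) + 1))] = 2*(cos(w)^2 - 7*cos(w) + 1)/sin(w)^3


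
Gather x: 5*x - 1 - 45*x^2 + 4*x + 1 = -45*x^2 + 9*x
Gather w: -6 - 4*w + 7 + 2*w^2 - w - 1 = 2*w^2 - 5*w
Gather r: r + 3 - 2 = r + 1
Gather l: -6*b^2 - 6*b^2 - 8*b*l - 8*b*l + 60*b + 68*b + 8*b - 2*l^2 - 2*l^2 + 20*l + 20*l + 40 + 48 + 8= -12*b^2 + 136*b - 4*l^2 + l*(40 - 16*b) + 96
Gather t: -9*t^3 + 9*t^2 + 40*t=-9*t^3 + 9*t^2 + 40*t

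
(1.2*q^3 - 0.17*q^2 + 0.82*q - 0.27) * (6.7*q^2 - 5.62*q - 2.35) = 8.04*q^5 - 7.883*q^4 + 3.6294*q^3 - 6.0179*q^2 - 0.4096*q + 0.6345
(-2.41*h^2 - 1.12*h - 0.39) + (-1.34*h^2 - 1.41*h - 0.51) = -3.75*h^2 - 2.53*h - 0.9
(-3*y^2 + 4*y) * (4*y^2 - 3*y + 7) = -12*y^4 + 25*y^3 - 33*y^2 + 28*y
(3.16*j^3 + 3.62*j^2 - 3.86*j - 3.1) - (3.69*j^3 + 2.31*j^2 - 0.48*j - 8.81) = -0.53*j^3 + 1.31*j^2 - 3.38*j + 5.71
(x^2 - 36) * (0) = 0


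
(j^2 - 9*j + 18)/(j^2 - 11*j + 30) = (j - 3)/(j - 5)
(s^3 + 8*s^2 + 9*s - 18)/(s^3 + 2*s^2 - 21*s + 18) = (s + 3)/(s - 3)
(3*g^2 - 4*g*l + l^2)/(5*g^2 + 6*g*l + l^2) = (3*g^2 - 4*g*l + l^2)/(5*g^2 + 6*g*l + l^2)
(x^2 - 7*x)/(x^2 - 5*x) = (x - 7)/(x - 5)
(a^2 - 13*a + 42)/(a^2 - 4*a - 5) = (-a^2 + 13*a - 42)/(-a^2 + 4*a + 5)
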